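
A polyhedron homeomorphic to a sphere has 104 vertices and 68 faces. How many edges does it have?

170

Here V − E + F = 2.
E = V + F − (2) = 104 + 68 − (2) = 170.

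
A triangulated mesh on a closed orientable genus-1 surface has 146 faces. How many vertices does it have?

χ = 2 − 2·1 = 0, and every face is a triangle so 3F = 2E.
E = 3·146/2 = 219. Then V = 0 + E − F = 0 + 219 − 146 = 73.

73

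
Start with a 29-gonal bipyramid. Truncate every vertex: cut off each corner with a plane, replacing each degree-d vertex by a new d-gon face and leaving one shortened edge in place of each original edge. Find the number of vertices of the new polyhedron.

174

The base solid has V = 31, E = 87, F = 58.
Truncation replaces each original edge-end by a new vertex, so V′ = 2E = 174.
Each original edge survives, and each old vertex of degree d contributes d new edges; summing degrees gives Σd = 2E, so E′ = E + 2E = 3E = 261.
Each original face survives and each original vertex becomes one new face: F′ = F + V = 89.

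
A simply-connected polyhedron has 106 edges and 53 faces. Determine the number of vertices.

Here V − E + F = 2.
V = 2 + E − F = 2 + 106 − 53 = 55.

55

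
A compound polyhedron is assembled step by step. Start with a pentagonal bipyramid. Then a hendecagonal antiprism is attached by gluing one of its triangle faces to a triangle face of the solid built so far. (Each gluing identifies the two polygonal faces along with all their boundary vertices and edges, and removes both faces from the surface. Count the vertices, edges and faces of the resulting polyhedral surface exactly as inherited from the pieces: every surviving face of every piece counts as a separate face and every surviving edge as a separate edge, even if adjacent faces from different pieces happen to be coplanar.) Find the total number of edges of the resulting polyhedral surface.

A pentagonal bipyramid: V=7, E=15, F=10.
Attach a hendecagonal antiprism (V=22, E=44, F=24) along a 3-gon: merge 3 vertices and 3 edges, delete both glued faces → V=26, E=56, F=32.
Check: V − E + F = 26 − 56 + 32 = 2.

56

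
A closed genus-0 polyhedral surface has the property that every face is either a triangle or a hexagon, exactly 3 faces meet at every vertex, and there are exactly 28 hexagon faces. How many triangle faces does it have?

Let x be the number of triangles; then F = 28 + x.
Edge–face incidences: 2E = 6·28 + 3·x = 168 + 3x.
Every vertex has degree 3, so 3V = 2E.
Euler: V − E + F = 2 ⇒ (2E)/3 − E + (28 + x) = 2.
Multiply by 6: 2·(2E) − 3·(2E) + 6·(28 + x) = 12, i.e. 168 + 6x − (168 + 3x) = 12.
Collecting terms: 3x = 12, so x = 4.
Then 2E = 168 + 3·4 = 180, so E = 90, V = 2E/3 = 60, F = 28 + 4 = 32.

4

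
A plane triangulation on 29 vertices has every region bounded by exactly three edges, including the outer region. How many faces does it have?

54

In a plane triangulation 3F = 2E and V − E + F = 2, so F = 2V − 4 = 2·29 − 4 = 54.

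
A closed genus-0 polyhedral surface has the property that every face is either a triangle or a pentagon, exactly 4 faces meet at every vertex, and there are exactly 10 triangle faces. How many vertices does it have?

10

Let x be the number of pentagons; then F = 10 + x.
Edge–face incidences: 2E = 3·10 + 5·x = 30 + 5x.
Every vertex has degree 4, so 4V = 2E.
Euler: V − E + F = 2 ⇒ (2E)/4 − E + (10 + x) = 2.
Multiply by 8: 2·(2E) − 4·(2E) + 8·(10 + x) = 16, i.e. 80 + 8x − 2·(30 + 5x) = 16.
Collecting terms: −2x + 20 = 16, so −2x = −4, so x = 2.
Then 2E = 30 + 5·2 = 40, so E = 20, V = 2E/4 = 10, F = 10 + 2 = 12.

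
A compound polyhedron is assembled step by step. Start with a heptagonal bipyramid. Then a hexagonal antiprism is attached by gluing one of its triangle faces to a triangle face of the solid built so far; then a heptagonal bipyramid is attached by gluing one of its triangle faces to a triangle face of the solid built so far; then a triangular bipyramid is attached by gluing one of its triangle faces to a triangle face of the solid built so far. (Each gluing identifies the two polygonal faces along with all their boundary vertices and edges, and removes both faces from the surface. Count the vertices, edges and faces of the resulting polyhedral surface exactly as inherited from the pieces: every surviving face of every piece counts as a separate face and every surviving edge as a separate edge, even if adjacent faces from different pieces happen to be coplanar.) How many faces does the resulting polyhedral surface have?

A heptagonal bipyramid: V=9, E=21, F=14.
Attach a hexagonal antiprism (V=12, E=24, F=14) along a 3-gon: merge 3 vertices and 3 edges, delete both glued faces → V=18, E=42, F=26.
Attach a heptagonal bipyramid (V=9, E=21, F=14) along a 3-gon: merge 3 vertices and 3 edges, delete both glued faces → V=24, E=60, F=38.
Attach a triangular bipyramid (V=5, E=9, F=6) along a 3-gon: merge 3 vertices and 3 edges, delete both glued faces → V=26, E=66, F=42.
Check: V − E + F = 26 − 66 + 42 = 2.

42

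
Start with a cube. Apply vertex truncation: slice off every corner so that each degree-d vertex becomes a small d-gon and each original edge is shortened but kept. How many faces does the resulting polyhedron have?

14

The base solid has V = 8, E = 12, F = 6.
Truncation replaces each original edge-end by a new vertex, so V′ = 2E = 24.
Each original edge survives, and each old vertex of degree d contributes d new edges; summing degrees gives Σd = 2E, so E′ = E + 2E = 3E = 36.
Each original face survives and each original vertex becomes one new face: F′ = F + V = 14.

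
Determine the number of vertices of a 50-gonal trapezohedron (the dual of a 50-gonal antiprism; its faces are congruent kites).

The n-trapezohedron (dual of the n-antiprism) has V = 2·50 + 2 = 102, E = 4·50 = 200, F = 2·50 = 100.

102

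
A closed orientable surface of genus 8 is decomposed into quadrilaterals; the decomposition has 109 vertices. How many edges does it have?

246

χ = 2 − 2·8 = -14, and every face is a square so 4F = 2E.
V − E + F = -14 with E = 4F/2 gives 109 − (4/2 − 1)·F = -14, so F = 123 and E = 246.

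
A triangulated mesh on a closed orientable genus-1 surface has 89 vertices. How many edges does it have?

χ = 2 − 2·1 = 0, and every face is a triangle so 3F = 2E.
V − E + F = 0 with E = 3F/2 gives 89 − (3/2 − 1)·F = 0, so F = 178 and E = 267.

267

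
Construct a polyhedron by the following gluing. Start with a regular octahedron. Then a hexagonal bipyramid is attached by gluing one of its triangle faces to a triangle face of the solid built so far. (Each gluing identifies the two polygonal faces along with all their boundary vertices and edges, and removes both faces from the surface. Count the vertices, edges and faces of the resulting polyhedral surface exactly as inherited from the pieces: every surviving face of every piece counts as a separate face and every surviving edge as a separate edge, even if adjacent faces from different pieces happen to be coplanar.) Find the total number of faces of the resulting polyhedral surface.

18

A regular octahedron: V=6, E=12, F=8.
Attach a hexagonal bipyramid (V=8, E=18, F=12) along a 3-gon: merge 3 vertices and 3 edges, delete both glued faces → V=11, E=27, F=18.
Check: V − E + F = 11 − 27 + 18 = 2.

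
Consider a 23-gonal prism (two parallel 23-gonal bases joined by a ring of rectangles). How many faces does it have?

A prism on an n-gon has two n-gon bases and n rectangular sides: V = 2·23 = 46, E = 3·23 = 69, F = 23 + 2 = 25.
Check: V − E + F = 46 − 69 + 25 = 2.

25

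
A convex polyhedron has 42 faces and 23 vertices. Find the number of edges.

63

Here V − E + F = 2.
E = V + F − (2) = 23 + 42 − (2) = 63.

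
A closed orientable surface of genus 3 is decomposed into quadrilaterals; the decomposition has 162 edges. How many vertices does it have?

77

χ = 2 − 2·3 = -4, and every face is a square so 4F = 2E.
F = 2E/4 = 81. Then V = -4 + E − F = -4 + 162 − 81 = 77.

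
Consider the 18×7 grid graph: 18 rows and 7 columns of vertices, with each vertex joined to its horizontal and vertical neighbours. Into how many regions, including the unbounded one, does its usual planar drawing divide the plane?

103

The grid has V = 18·7 = 126 vertices and E = 18·6 + 7·17 = 227 edges.
F = 2 − V + E = 2 − 126 + 227 = 103.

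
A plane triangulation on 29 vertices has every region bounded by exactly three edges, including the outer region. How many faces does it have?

54

In a plane triangulation 3F = 2E and V − E + F = 2, so F = 2V − 4 = 2·29 − 4 = 54.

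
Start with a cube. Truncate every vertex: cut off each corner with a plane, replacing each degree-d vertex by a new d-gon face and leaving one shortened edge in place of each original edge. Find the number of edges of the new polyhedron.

The base solid has V = 8, E = 12, F = 6.
Truncation replaces each original edge-end by a new vertex, so V′ = 2E = 24.
Each original edge survives, and each old vertex of degree d contributes d new edges; summing degrees gives Σd = 2E, so E′ = E + 2E = 3E = 36.
Each original face survives and each original vertex becomes one new face: F′ = F + V = 14.

36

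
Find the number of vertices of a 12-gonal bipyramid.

14

A bipyramid over an n-gon has 2n triangular faces and n + 2 vertices: V = 12 + 2 = 14, E = 3·12 = 36, F = 2·12 = 24.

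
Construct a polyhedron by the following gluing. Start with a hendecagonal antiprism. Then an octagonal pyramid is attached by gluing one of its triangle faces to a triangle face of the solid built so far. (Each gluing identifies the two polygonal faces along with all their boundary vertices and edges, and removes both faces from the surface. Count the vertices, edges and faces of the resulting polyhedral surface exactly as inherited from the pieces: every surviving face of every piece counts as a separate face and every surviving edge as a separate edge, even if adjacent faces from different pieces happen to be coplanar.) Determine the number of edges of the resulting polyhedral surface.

A hendecagonal antiprism: V=22, E=44, F=24.
Attach an octagonal pyramid (V=9, E=16, F=9) along a 3-gon: merge 3 vertices and 3 edges, delete both glued faces → V=28, E=57, F=31.
Check: V − E + F = 28 − 57 + 31 = 2.

57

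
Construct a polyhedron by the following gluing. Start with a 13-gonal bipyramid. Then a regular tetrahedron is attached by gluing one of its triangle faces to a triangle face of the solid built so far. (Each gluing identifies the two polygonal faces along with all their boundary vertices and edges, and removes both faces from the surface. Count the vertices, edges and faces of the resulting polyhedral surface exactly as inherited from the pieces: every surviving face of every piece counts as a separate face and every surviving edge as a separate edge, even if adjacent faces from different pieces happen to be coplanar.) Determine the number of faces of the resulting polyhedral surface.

A 13-gonal bipyramid: V=15, E=39, F=26.
Attach a regular tetrahedron (V=4, E=6, F=4) along a 3-gon: merge 3 vertices and 3 edges, delete both glued faces → V=16, E=42, F=28.
Check: V − E + F = 16 − 42 + 28 = 2.

28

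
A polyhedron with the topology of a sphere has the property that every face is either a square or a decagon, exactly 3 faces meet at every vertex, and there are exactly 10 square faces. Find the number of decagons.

2

Let x be the number of decagons; then F = 10 + x.
Edge–face incidences: 2E = 4·10 + 10·x = 40 + 10x.
Every vertex has degree 3, so 3V = 2E.
Euler: V − E + F = 2 ⇒ (2E)/3 − E + (10 + x) = 2.
Multiply by 6: 2·(2E) − 3·(2E) + 6·(10 + x) = 12, i.e. 60 + 6x − (40 + 10x) = 12.
Collecting terms: −4x + 20 = 12, so −4x = −8, so x = 2.
Then 2E = 40 + 10·2 = 60, so E = 30, V = 2E/3 = 20, F = 10 + 2 = 12.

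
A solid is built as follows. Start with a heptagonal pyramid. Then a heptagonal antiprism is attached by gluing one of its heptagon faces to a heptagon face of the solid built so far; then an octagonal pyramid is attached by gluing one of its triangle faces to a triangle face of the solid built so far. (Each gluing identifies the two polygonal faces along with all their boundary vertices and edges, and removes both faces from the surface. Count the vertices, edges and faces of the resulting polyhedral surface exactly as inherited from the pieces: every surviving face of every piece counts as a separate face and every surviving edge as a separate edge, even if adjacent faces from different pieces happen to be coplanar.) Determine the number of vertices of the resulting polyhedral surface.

21

A heptagonal pyramid: V=8, E=14, F=8.
Attach a heptagonal antiprism (V=14, E=28, F=16) along a 7-gon: merge 7 vertices and 7 edges, delete both glued faces → V=15, E=35, F=22.
Attach an octagonal pyramid (V=9, E=16, F=9) along a 3-gon: merge 3 vertices and 3 edges, delete both glued faces → V=21, E=48, F=29.
Check: V − E + F = 21 − 48 + 29 = 2.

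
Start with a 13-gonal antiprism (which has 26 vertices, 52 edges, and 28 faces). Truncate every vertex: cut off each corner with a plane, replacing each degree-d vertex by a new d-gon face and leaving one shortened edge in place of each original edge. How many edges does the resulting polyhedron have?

Truncation replaces each original edge-end by a new vertex, so V′ = 2E = 104.
Each original edge survives, and each old vertex of degree d contributes d new edges; summing degrees gives Σd = 2E, so E′ = E + 2E = 3E = 156.
Each original face survives and each original vertex becomes one new face: F′ = F + V = 54.

156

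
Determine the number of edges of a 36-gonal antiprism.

144

An antiprism on an n-gon has two n-gon caps and 2n triangles: V = 2·36 = 72, E = 4·36 = 144, F = 2·36 + 2 = 74.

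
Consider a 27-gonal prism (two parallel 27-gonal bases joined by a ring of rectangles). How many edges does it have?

A prism on an n-gon has two n-gon bases and n rectangular sides: V = 2·27 = 54, E = 3·27 = 81, F = 27 + 2 = 29.

81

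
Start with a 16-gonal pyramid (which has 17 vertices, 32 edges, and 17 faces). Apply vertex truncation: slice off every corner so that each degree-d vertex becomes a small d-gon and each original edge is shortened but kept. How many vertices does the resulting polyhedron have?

Truncation replaces each original edge-end by a new vertex, so V′ = 2E = 64.
Each original edge survives, and each old vertex of degree d contributes d new edges; summing degrees gives Σd = 2E, so E′ = E + 2E = 3E = 96.
Each original face survives and each original vertex becomes one new face: F′ = F + V = 34.

64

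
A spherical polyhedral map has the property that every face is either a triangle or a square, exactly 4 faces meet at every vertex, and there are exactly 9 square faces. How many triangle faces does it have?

Let x be the number of triangles; then F = 9 + x.
Edge–face incidences: 2E = 4·9 + 3·x = 36 + 3x.
Every vertex has degree 4, so 4V = 2E.
Euler: V − E + F = 2 ⇒ (2E)/4 − E + (9 + x) = 2.
Multiply by 8: 2·(2E) − 4·(2E) + 8·(9 + x) = 16, i.e. 72 + 8x − 2·(36 + 3x) = 16.
Collecting terms: 2x = 16, so x = 8.
Then 2E = 36 + 3·8 = 60, so E = 30, V = 2E/4 = 15, F = 9 + 8 = 17.

8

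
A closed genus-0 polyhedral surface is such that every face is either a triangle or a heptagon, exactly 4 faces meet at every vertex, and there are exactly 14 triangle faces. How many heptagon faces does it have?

2

Let x be the number of heptagons; then F = 14 + x.
Edge–face incidences: 2E = 3·14 + 7·x = 42 + 7x.
Every vertex has degree 4, so 4V = 2E.
Euler: V − E + F = 2 ⇒ (2E)/4 − E + (14 + x) = 2.
Multiply by 8: 2·(2E) − 4·(2E) + 8·(14 + x) = 16, i.e. 112 + 8x − 2·(42 + 7x) = 16.
Collecting terms: −6x + 28 = 16, so −6x = −12, so x = 2.
Then 2E = 42 + 7·2 = 56, so E = 28, V = 2E/4 = 14, F = 14 + 2 = 16.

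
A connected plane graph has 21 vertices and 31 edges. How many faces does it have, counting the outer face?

12

Euler's formula for a connected plane graph: V − E + F = 2, so F = 2 − 21 + 31 = 12.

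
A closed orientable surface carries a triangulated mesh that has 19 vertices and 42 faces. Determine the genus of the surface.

2

Every face is a triangle, so 2E = 3·42 = 126, giving E = 63.
χ = V − E + F = 19 − 63 + 42 = -2.
For a closed orientable surface χ = 2 − 2g, so g = (2 − (-2))/2 = 2.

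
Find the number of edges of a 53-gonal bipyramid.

A bipyramid over an n-gon has 2n triangular faces and n + 2 vertices: V = 53 + 2 = 55, E = 3·53 = 159, F = 2·53 = 106.

159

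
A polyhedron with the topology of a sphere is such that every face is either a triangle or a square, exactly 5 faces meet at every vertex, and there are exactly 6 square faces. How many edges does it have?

60

Let x be the number of triangles; then F = 6 + x.
Edge–face incidences: 2E = 4·6 + 3·x = 24 + 3x.
Every vertex has degree 5, so 5V = 2E.
Euler: V − E + F = 2 ⇒ (2E)/5 − E + (6 + x) = 2.
Multiply by 10: 2·(2E) − 5·(2E) + 10·(6 + x) = 20, i.e. 60 + 10x − 3·(24 + 3x) = 20.
Collecting terms: x − 12 = 20, so x = 32.
Then 2E = 24 + 3·32 = 120, so E = 60, V = 2E/5 = 24, F = 6 + 32 = 38.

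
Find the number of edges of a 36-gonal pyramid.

A pyramid on an n-gon base has one n-gon and n triangles: V = 36 + 1 = 37, E = 2·36 = 72, F = 36 + 1 = 37.

72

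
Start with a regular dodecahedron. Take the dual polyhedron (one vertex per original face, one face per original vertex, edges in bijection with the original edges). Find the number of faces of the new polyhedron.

The base solid has V = 20, E = 30, F = 12.
The dual swaps V and F and preserves E: V′ = F = 12, E′ = E = 30, F′ = V = 20.

20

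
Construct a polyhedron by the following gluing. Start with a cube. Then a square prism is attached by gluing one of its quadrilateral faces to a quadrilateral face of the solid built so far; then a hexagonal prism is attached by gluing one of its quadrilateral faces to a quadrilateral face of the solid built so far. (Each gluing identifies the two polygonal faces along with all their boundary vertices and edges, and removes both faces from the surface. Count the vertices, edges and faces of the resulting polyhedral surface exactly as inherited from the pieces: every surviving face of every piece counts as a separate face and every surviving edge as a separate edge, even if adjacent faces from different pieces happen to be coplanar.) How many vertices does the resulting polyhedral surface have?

20

A cube: V=8, E=12, F=6.
Attach a square prism (V=8, E=12, F=6) along a 4-gon: merge 4 vertices and 4 edges, delete both glued faces → V=12, E=20, F=10.
Attach a hexagonal prism (V=12, E=18, F=8) along a 4-gon: merge 4 vertices and 4 edges, delete both glued faces → V=20, E=34, F=16.
Check: V − E + F = 20 − 34 + 16 = 2.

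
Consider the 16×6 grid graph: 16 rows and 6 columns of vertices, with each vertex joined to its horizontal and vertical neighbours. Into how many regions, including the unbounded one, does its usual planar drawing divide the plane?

76

The grid has V = 16·6 = 96 vertices and E = 16·5 + 6·15 = 170 edges.
F = 2 − V + E = 2 − 96 + 170 = 76.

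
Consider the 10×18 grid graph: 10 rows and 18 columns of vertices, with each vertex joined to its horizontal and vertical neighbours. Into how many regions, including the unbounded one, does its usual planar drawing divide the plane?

The grid has V = 10·18 = 180 vertices and E = 10·17 + 18·9 = 332 edges.
F = 2 − V + E = 2 − 180 + 332 = 154.

154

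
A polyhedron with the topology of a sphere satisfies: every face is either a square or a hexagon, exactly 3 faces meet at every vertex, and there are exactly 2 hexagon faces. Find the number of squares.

6

Let x be the number of squares; then F = 2 + x.
Edge–face incidences: 2E = 6·2 + 4·x = 12 + 4x.
Every vertex has degree 3, so 3V = 2E.
Euler: V − E + F = 2 ⇒ (2E)/3 − E + (2 + x) = 2.
Multiply by 6: 2·(2E) − 3·(2E) + 6·(2 + x) = 12, i.e. 12 + 6x − (12 + 4x) = 12.
Collecting terms: 2x = 12, so x = 6.
Then 2E = 12 + 4·6 = 36, so E = 18, V = 2E/3 = 12, F = 2 + 6 = 8.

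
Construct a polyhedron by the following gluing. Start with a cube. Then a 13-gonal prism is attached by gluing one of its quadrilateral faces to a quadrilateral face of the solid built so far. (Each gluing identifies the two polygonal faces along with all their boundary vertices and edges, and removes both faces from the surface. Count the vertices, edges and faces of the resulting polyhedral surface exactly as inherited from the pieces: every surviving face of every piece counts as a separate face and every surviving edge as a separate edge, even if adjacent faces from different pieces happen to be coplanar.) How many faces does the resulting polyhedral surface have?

A cube: V=8, E=12, F=6.
Attach a 13-gonal prism (V=26, E=39, F=15) along a 4-gon: merge 4 vertices and 4 edges, delete both glued faces → V=30, E=47, F=19.
Check: V − E + F = 30 − 47 + 19 = 2.

19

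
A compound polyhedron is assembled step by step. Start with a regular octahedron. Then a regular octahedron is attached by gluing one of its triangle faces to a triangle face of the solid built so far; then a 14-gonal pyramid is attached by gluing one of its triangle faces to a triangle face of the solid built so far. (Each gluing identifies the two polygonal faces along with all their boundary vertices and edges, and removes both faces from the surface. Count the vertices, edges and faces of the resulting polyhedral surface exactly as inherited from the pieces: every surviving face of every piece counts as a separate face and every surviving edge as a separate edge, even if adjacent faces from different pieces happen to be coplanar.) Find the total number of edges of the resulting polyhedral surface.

46

A regular octahedron: V=6, E=12, F=8.
Attach a regular octahedron (V=6, E=12, F=8) along a 3-gon: merge 3 vertices and 3 edges, delete both glued faces → V=9, E=21, F=14.
Attach a 14-gonal pyramid (V=15, E=28, F=15) along a 3-gon: merge 3 vertices and 3 edges, delete both glued faces → V=21, E=46, F=27.
Check: V − E + F = 21 − 46 + 27 = 2.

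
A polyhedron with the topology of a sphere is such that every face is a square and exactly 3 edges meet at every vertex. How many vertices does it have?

Each face has 4 edges and each edge borders two faces, so 2E = 4F.
Each vertex has degree 3, so 3V = 2E and hence V = 4F/3.
Euler: V − E + F = 2 ⇒ (4F/3) − (4F/2) + F = 2.
Multiply by 6: (8 − 12 + 6)F = 12, i.e. 2F = 12.
So F = 6, E = 4·6/2 = 12, V = 4·6/3 = 8.

8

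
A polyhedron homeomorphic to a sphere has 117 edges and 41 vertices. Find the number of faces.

Here V − E + F = 2.
F = 2 − V + E = 2 − 41 + 117 = 78.

78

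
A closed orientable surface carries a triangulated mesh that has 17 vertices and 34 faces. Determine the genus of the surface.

1

Every face is a triangle, so 2E = 3·34 = 102, giving E = 51.
χ = V − E + F = 17 − 51 + 34 = 0.
For a closed orientable surface χ = 2 − 2g, so g = (2 − (0))/2 = 1.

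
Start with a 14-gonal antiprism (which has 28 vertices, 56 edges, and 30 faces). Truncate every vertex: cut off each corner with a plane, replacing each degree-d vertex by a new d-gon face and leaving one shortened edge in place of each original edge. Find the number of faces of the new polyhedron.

Truncation replaces each original edge-end by a new vertex, so V′ = 2E = 112.
Each original edge survives, and each old vertex of degree d contributes d new edges; summing degrees gives Σd = 2E, so E′ = E + 2E = 3E = 168.
Each original face survives and each original vertex becomes one new face: F′ = F + V = 58.

58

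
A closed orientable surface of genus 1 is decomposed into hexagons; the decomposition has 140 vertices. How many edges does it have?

χ = 2 − 2·1 = 0, and every face is a hexagon so 6F = 2E.
V − E + F = 0 with E = 6F/2 gives 140 − (6/2 − 1)·F = 0, so F = 70 and E = 210.

210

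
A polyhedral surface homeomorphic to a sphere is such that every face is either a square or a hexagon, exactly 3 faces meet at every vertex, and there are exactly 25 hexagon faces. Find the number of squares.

Let x be the number of squares; then F = 25 + x.
Edge–face incidences: 2E = 6·25 + 4·x = 150 + 4x.
Every vertex has degree 3, so 3V = 2E.
Euler: V − E + F = 2 ⇒ (2E)/3 − E + (25 + x) = 2.
Multiply by 6: 2·(2E) − 3·(2E) + 6·(25 + x) = 12, i.e. 150 + 6x − (150 + 4x) = 12.
Collecting terms: 2x = 12, so x = 6.
Then 2E = 150 + 4·6 = 174, so E = 87, V = 2E/3 = 58, F = 25 + 6 = 31.

6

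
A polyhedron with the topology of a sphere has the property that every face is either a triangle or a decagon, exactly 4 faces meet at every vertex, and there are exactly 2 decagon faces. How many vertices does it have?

Let x be the number of triangles; then F = 2 + x.
Edge–face incidences: 2E = 10·2 + 3·x = 20 + 3x.
Every vertex has degree 4, so 4V = 2E.
Euler: V − E + F = 2 ⇒ (2E)/4 − E + (2 + x) = 2.
Multiply by 8: 2·(2E) − 4·(2E) + 8·(2 + x) = 16, i.e. 16 + 8x − 2·(20 + 3x) = 16.
Collecting terms: 2x − 24 = 16, so 2x = 40, so x = 20.
Then 2E = 20 + 3·20 = 80, so E = 40, V = 2E/4 = 20, F = 2 + 20 = 22.

20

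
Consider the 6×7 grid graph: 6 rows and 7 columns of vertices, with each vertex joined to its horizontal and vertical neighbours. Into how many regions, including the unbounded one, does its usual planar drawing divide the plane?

The grid has V = 6·7 = 42 vertices and E = 6·6 + 7·5 = 71 edges.
F = 2 − V + E = 2 − 42 + 71 = 31.

31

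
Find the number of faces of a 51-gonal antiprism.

An antiprism on an n-gon has two n-gon caps and 2n triangles: V = 2·51 = 102, E = 4·51 = 204, F = 2·51 + 2 = 104.

104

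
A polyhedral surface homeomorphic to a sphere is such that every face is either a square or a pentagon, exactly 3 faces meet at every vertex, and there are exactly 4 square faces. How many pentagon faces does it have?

Let x be the number of pentagons; then F = 4 + x.
Edge–face incidences: 2E = 4·4 + 5·x = 16 + 5x.
Every vertex has degree 3, so 3V = 2E.
Euler: V − E + F = 2 ⇒ (2E)/3 − E + (4 + x) = 2.
Multiply by 6: 2·(2E) − 3·(2E) + 6·(4 + x) = 12, i.e. 24 + 6x − (16 + 5x) = 12.
Collecting terms: x + 8 = 12, so x = 4.
Then 2E = 16 + 5·4 = 36, so E = 18, V = 2E/3 = 12, F = 4 + 4 = 8.

4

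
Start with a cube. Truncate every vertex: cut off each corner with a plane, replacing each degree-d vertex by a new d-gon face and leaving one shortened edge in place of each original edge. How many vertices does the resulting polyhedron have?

24

The base solid has V = 8, E = 12, F = 6.
Truncation replaces each original edge-end by a new vertex, so V′ = 2E = 24.
Each original edge survives, and each old vertex of degree d contributes d new edges; summing degrees gives Σd = 2E, so E′ = E + 2E = 3E = 36.
Each original face survives and each original vertex becomes one new face: F′ = F + V = 14.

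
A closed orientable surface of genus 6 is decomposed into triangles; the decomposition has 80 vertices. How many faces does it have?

χ = 2 − 2·6 = -10, and every face is a triangle so 3F = 2E.
V − E + F = -10 with E = 3F/2 gives 80 − (3/2 − 1)·F = -10, so F = 180 and E = 270.

180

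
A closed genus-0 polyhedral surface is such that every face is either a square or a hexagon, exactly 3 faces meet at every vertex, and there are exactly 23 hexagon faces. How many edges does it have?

81

Let x be the number of squares; then F = 23 + x.
Edge–face incidences: 2E = 6·23 + 4·x = 138 + 4x.
Every vertex has degree 3, so 3V = 2E.
Euler: V − E + F = 2 ⇒ (2E)/3 − E + (23 + x) = 2.
Multiply by 6: 2·(2E) − 3·(2E) + 6·(23 + x) = 12, i.e. 138 + 6x − (138 + 4x) = 12.
Collecting terms: 2x = 12, so x = 6.
Then 2E = 138 + 4·6 = 162, so E = 81, V = 2E/3 = 54, F = 23 + 6 = 29.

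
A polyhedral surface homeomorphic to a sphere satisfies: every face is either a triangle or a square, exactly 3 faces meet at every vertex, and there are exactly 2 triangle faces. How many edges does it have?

Let x be the number of squares; then F = 2 + x.
Edge–face incidences: 2E = 3·2 + 4·x = 6 + 4x.
Every vertex has degree 3, so 3V = 2E.
Euler: V − E + F = 2 ⇒ (2E)/3 − E + (2 + x) = 2.
Multiply by 6: 2·(2E) − 3·(2E) + 6·(2 + x) = 12, i.e. 12 + 6x − (6 + 4x) = 12.
Collecting terms: 2x + 6 = 12, so 2x = 6, so x = 3.
Then 2E = 6 + 4·3 = 18, so E = 9, V = 2E/3 = 6, F = 2 + 3 = 5.

9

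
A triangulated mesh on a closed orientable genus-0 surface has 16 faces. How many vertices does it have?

10

χ = 2 − 2·0 = 2, and every face is a triangle so 3F = 2E.
E = 3·16/2 = 24. Then V = 2 + E − F = 2 + 24 − 16 = 10.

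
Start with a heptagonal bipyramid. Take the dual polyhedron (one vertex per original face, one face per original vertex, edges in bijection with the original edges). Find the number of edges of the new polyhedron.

21

The base solid has V = 9, E = 21, F = 14.
The dual swaps V and F and preserves E: V′ = F = 14, E′ = E = 21, F′ = V = 9.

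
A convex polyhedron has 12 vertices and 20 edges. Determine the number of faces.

10

Here V − E + F = 2.
F = 2 − V + E = 2 − 12 + 20 = 10.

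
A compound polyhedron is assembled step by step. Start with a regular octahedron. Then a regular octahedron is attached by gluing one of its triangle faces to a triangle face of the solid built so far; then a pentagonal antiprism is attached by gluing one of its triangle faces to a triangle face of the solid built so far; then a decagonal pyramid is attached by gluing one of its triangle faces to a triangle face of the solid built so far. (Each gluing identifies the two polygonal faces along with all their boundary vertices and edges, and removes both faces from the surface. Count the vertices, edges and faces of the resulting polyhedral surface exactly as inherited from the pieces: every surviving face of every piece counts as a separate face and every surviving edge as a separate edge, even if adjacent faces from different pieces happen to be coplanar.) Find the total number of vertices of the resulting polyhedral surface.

24

A regular octahedron: V=6, E=12, F=8.
Attach a regular octahedron (V=6, E=12, F=8) along a 3-gon: merge 3 vertices and 3 edges, delete both glued faces → V=9, E=21, F=14.
Attach a pentagonal antiprism (V=10, E=20, F=12) along a 3-gon: merge 3 vertices and 3 edges, delete both glued faces → V=16, E=38, F=24.
Attach a decagonal pyramid (V=11, E=20, F=11) along a 3-gon: merge 3 vertices and 3 edges, delete both glued faces → V=24, E=55, F=33.
Check: V − E + F = 24 − 55 + 33 = 2.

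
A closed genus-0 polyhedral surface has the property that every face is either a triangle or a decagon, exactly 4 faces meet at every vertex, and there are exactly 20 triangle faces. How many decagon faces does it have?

2

Let x be the number of decagons; then F = 20 + x.
Edge–face incidences: 2E = 3·20 + 10·x = 60 + 10x.
Every vertex has degree 4, so 4V = 2E.
Euler: V − E + F = 2 ⇒ (2E)/4 − E + (20 + x) = 2.
Multiply by 8: 2·(2E) − 4·(2E) + 8·(20 + x) = 16, i.e. 160 + 8x − 2·(60 + 10x) = 16.
Collecting terms: −12x + 40 = 16, so −12x = −24, so x = 2.
Then 2E = 60 + 10·2 = 80, so E = 40, V = 2E/4 = 20, F = 20 + 2 = 22.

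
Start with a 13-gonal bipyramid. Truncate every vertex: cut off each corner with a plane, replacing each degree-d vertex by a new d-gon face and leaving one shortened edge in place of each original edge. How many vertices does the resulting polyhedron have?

The base solid has V = 15, E = 39, F = 26.
Truncation replaces each original edge-end by a new vertex, so V′ = 2E = 78.
Each original edge survives, and each old vertex of degree d contributes d new edges; summing degrees gives Σd = 2E, so E′ = E + 2E = 3E = 117.
Each original face survives and each original vertex becomes one new face: F′ = F + V = 41.

78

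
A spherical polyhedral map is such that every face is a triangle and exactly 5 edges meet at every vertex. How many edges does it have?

Each face has 3 edges and each edge borders two faces, so 2E = 3F.
Each vertex has degree 5, so 5V = 2E and hence V = 3F/5.
Euler: V − E + F = 2 ⇒ (3F/5) − (3F/2) + F = 2.
Multiply by 10: (6 − 15 + 10)F = 20, i.e. 1F = 20.
So F = 20, E = 3·20/2 = 30, V = 3·20/5 = 12.

30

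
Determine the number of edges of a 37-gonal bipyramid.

111

A bipyramid over an n-gon has 2n triangular faces and n + 2 vertices: V = 37 + 2 = 39, E = 3·37 = 111, F = 2·37 = 74.
Check: V − E + F = 39 − 111 + 74 = 2.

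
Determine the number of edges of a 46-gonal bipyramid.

138

A bipyramid over an n-gon has 2n triangular faces and n + 2 vertices: V = 46 + 2 = 48, E = 3·46 = 138, F = 2·46 = 92.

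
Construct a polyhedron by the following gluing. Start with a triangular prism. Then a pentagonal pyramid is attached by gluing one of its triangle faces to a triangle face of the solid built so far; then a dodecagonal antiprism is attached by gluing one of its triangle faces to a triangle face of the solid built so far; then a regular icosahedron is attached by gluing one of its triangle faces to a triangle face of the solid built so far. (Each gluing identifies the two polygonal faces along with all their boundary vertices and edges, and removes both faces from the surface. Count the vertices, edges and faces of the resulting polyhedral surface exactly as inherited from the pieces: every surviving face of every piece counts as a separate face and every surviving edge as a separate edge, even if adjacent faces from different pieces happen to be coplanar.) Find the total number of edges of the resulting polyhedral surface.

88

A triangular prism: V=6, E=9, F=5.
Attach a pentagonal pyramid (V=6, E=10, F=6) along a 3-gon: merge 3 vertices and 3 edges, delete both glued faces → V=9, E=16, F=9.
Attach a dodecagonal antiprism (V=24, E=48, F=26) along a 3-gon: merge 3 vertices and 3 edges, delete both glued faces → V=30, E=61, F=33.
Attach a regular icosahedron (V=12, E=30, F=20) along a 3-gon: merge 3 vertices and 3 edges, delete both glued faces → V=39, E=88, F=51.
Check: V − E + F = 39 − 88 + 51 = 2.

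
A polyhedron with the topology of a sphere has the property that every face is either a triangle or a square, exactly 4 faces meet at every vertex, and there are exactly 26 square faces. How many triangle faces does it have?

8

Let x be the number of triangles; then F = 26 + x.
Edge–face incidences: 2E = 4·26 + 3·x = 104 + 3x.
Every vertex has degree 4, so 4V = 2E.
Euler: V − E + F = 2 ⇒ (2E)/4 − E + (26 + x) = 2.
Multiply by 8: 2·(2E) − 4·(2E) + 8·(26 + x) = 16, i.e. 208 + 8x − 2·(104 + 3x) = 16.
Collecting terms: 2x = 16, so x = 8.
Then 2E = 104 + 3·8 = 128, so E = 64, V = 2E/4 = 32, F = 26 + 8 = 34.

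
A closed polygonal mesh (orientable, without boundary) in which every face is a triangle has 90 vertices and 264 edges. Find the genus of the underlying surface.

0

Every face is a triangle and each edge borders two faces, so 3F = 2·264, giving F = 176.
χ = V − E + F = 90 − 264 + 176 = 2.
For a closed orientable surface χ = 2 − 2g, so g = (2 − (2))/2 = 0.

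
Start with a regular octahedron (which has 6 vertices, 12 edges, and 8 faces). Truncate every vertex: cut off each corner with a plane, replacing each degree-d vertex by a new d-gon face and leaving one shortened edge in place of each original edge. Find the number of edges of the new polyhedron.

Truncation replaces each original edge-end by a new vertex, so V′ = 2E = 24.
Each original edge survives, and each old vertex of degree d contributes d new edges; summing degrees gives Σd = 2E, so E′ = E + 2E = 3E = 36.
Each original face survives and each original vertex becomes one new face: F′ = F + V = 14.

36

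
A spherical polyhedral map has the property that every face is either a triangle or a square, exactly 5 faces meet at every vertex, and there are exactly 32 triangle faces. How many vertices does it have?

24

Let x be the number of squares; then F = 32 + x.
Edge–face incidences: 2E = 3·32 + 4·x = 96 + 4x.
Every vertex has degree 5, so 5V = 2E.
Euler: V − E + F = 2 ⇒ (2E)/5 − E + (32 + x) = 2.
Multiply by 10: 2·(2E) − 5·(2E) + 10·(32 + x) = 20, i.e. 320 + 10x − 3·(96 + 4x) = 20.
Collecting terms: −2x + 32 = 20, so −2x = −12, so x = 6.
Then 2E = 96 + 4·6 = 120, so E = 60, V = 2E/5 = 24, F = 32 + 6 = 38.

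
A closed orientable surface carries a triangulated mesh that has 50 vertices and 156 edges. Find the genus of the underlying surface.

2

Every face is a triangle and each edge borders two faces, so 3F = 2·156, giving F = 104.
χ = V − E + F = 50 − 156 + 104 = -2.
For a closed orientable surface χ = 2 − 2g, so g = (2 − (-2))/2 = 2.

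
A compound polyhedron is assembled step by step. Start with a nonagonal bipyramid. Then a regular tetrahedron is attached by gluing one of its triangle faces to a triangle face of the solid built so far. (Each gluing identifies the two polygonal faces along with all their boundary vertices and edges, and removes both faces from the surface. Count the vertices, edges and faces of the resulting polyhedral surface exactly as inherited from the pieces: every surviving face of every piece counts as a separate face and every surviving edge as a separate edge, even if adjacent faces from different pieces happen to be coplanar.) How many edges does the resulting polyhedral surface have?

A nonagonal bipyramid: V=11, E=27, F=18.
Attach a regular tetrahedron (V=4, E=6, F=4) along a 3-gon: merge 3 vertices and 3 edges, delete both glued faces → V=12, E=30, F=20.
Check: V − E + F = 12 − 30 + 20 = 2.

30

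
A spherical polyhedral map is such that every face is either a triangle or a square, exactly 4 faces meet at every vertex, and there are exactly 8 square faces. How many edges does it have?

28

Let x be the number of triangles; then F = 8 + x.
Edge–face incidences: 2E = 4·8 + 3·x = 32 + 3x.
Every vertex has degree 4, so 4V = 2E.
Euler: V − E + F = 2 ⇒ (2E)/4 − E + (8 + x) = 2.
Multiply by 8: 2·(2E) − 4·(2E) + 8·(8 + x) = 16, i.e. 64 + 8x − 2·(32 + 3x) = 16.
Collecting terms: 2x = 16, so x = 8.
Then 2E = 32 + 3·8 = 56, so E = 28, V = 2E/4 = 14, F = 8 + 8 = 16.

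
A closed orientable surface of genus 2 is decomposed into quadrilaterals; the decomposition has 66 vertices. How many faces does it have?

68

χ = 2 − 2·2 = -2, and every face is a square so 4F = 2E.
V − E + F = -2 with E = 4F/2 gives 66 − (4/2 − 1)·F = -2, so F = 68 and E = 136.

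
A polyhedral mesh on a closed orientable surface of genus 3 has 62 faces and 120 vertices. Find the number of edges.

186

For a closed orientable surface of genus 3, χ = 2 − 2·3 = -4.
E = V + F − (-4) = 120 + 62 − (-4) = 186.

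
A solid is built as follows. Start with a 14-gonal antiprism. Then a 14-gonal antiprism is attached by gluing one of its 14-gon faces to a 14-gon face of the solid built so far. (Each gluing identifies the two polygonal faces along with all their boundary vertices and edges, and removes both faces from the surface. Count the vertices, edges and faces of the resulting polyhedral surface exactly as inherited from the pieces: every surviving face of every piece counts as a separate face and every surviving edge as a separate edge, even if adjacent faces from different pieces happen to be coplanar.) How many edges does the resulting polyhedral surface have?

98

A 14-gonal antiprism: V=28, E=56, F=30.
Attach a 14-gonal antiprism (V=28, E=56, F=30) along a 14-gon: merge 14 vertices and 14 edges, delete both glued faces → V=42, E=98, F=58.
Check: V − E + F = 42 − 98 + 58 = 2.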